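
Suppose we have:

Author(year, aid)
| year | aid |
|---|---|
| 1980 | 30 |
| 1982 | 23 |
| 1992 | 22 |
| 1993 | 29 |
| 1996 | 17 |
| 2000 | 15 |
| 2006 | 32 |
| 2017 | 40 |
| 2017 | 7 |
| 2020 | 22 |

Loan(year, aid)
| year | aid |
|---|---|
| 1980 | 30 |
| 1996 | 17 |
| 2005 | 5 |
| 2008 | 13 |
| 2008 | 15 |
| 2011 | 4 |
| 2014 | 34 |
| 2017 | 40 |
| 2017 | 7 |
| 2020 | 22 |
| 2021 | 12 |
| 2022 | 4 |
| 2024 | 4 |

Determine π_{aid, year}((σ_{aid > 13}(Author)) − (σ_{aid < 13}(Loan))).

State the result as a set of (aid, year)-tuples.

σ[aid > 13]: keep tuples satisfying aid > 13 → {(1980, 30), (1982, 23), (1992, 22), (1993, 29), (1996, 17), (2000, 15), (2006, 32), (2017, 40), (2020, 22)}
σ[aid < 13]: keep tuples satisfying aid < 13 → {(2005, 5), (2011, 4), (2017, 7), (2021, 12), (2022, 4), (2024, 4)}
Difference: {(1980, 30), (1982, 23), (1992, 22), (1993, 29), (1996, 17), (2000, 15), (2006, 32), (2017, 40), (2020, 22)} with {(2005, 5), (2011, 4), (2017, 7), (2021, 12), (2022, 4), (2024, 4)} → {(1980, 30), (1982, 23), (1992, 22), (1993, 29), (1996, 17), (2000, 15), (2006, 32), (2017, 40), (2020, 22)}
π[aid, year]: project onto (aid, year) → {(15, 2000), (17, 1996), (22, 1992), (22, 2020), (23, 1982), (29, 1993), (30, 1980), (32, 2006), (40, 2017)}

{(15, 2000), (17, 1996), (22, 1992), (22, 2020), (23, 1982), (29, 1993), (30, 1980), (32, 2006), (40, 2017)}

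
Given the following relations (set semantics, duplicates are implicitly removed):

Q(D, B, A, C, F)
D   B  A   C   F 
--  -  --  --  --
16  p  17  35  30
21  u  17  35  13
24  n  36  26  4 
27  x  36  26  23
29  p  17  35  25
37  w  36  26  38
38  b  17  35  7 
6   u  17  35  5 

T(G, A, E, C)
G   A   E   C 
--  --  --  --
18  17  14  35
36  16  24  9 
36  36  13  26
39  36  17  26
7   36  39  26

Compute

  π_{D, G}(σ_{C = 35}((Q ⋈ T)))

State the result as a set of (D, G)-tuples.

Q ⋈ T (natural join on A, C): {(16, p, 17, 35, 30, 18, 14), (21, u, 17, 35, 13, 18, 14), (24, n, 36, 26, 4, 36, 13), (24, n, 36, 26, 4, 39, 17), (24, n, 36, 26, 4, 7, 39), (27, x, 36, 26, 23, 36, 13), (27, x, 36, 26, 23, 39, 17), (27, x, 36, 26, 23, 7, 39), (29, p, 17, 35, 25, 18, 14), (37, w, 36, 26, 38, 36, 13), (37, w, 36, 26, 38, 39, 17), (37, w, 36, 26, 38, 7, 39), (38, b, 17, 35, 7, 18, 14), (6, u, 17, 35, 5, 18, 14)}
Filtering on C = 35 leaves {(16, p, 17, 35, 30, 18, 14), (21, u, 17, 35, 13, 18, 14), (29, p, 17, 35, 25, 18, 14), (38, b, 17, 35, 7, 18, 14), (6, u, 17, 35, 5, 18, 14)}.
Keep only column(s) D, G: {(16, 18), (21, 18), (29, 18), (38, 18), (6, 18)}

{(16, 18), (21, 18), (29, 18), (38, 18), (6, 18)}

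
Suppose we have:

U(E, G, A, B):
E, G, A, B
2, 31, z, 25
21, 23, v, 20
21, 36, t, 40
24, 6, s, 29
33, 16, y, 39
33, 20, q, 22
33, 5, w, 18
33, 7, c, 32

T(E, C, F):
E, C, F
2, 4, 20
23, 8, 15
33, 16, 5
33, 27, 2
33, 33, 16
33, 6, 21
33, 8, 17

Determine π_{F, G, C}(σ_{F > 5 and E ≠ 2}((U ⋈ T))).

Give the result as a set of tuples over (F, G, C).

U ⋈ T (natural join on E): {(2, 31, z, 25, 4, 20), (33, 16, y, 39, 16, 5), (33, 16, y, 39, 27, 2), (33, 16, y, 39, 33, 16), (33, 16, y, 39, 6, 21), (33, 16, y, 39, 8, 17), (33, 20, q, 22, 16, 5), (33, 20, q, 22, 27, 2), (33, 20, q, 22, 33, 16), (33, 20, q, 22, 6, 21), (33, 20, q, 22, 8, 17), (33, 5, w, 18, 16, 5), (33, 5, w, 18, 27, 2), (33, 5, w, 18, 33, 16), (33, 5, w, 18, 6, 21), (33, 5, w, 18, 8, 17), (33, 7, c, 32, 16, 5), (33, 7, c, 32, 27, 2), (33, 7, c, 32, 33, 16), (33, 7, c, 32, 6, 21), (33, 7, c, 32, 8, 17)}
Filtering on F > 5 and E ≠ 2 leaves {(33, 16, y, 39, 33, 16), (33, 16, y, 39, 6, 21), (33, 16, y, 39, 8, 17), (33, 20, q, 22, 33, 16), (33, 20, q, 22, 6, 21), (33, 20, q, 22, 8, 17), (33, 5, w, 18, 33, 16), (33, 5, w, 18, 6, 21), (33, 5, w, 18, 8, 17), (33, 7, c, 32, 33, 16), (33, 7, c, 32, 6, 21), (33, 7, c, 32, 8, 17)}.
π_{F, G, C} gives {(16, 16, 33), (16, 20, 33), (16, 5, 33), (16, 7, 33), (17, 16, 8), (17, 20, 8), (17, 5, 8), (17, 7, 8), (21, 16, 6), (21, 20, 6), (21, 5, 6), (21, 7, 6)}.

{(16, 16, 33), (16, 20, 33), (16, 5, 33), (16, 7, 33), (17, 16, 8), (17, 20, 8), (17, 5, 8), (17, 7, 8), (21, 16, 6), (21, 20, 6), (21, 5, 6), (21, 7, 6)}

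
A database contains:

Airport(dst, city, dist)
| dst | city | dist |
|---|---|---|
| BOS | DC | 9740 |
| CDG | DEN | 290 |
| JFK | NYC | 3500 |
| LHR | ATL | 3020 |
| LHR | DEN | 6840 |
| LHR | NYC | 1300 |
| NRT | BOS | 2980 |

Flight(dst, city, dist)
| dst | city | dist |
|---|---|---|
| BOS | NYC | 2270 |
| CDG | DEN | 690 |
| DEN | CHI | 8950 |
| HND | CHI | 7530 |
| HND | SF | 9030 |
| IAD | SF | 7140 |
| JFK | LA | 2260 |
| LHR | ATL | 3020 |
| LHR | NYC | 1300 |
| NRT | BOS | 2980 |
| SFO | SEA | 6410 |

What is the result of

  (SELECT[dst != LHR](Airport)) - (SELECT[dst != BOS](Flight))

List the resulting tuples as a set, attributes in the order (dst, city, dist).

Apply σ_{dst != LHR}; surviving tuples: {(BOS, DC, 9740), (CDG, DEN, 290), (JFK, NYC, 3500), (NRT, BOS, 2980)}
Apply σ_{dst != BOS}; surviving tuples: {(CDG, DEN, 690), (DEN, CHI, 8950), (HND, CHI, 7530), (HND, SF, 9030), (IAD, SF, 7140), (JFK, LA, 2260), (LHR, ATL, 3020), (LHR, NYC, 1300), (NRT, BOS, 2980), (SFO, SEA, 6410)}
Difference: {(BOS, DC, 9740), (CDG, DEN, 290), (JFK, NYC, 3500), (NRT, BOS, 2980)} with {(CDG, DEN, 690), (DEN, CHI, 8950), (HND, CHI, 7530), (HND, SF, 9030), (IAD, SF, 7140), (JFK, LA, 2260), (LHR, ATL, 3020), (LHR, NYC, 1300), (NRT, BOS, 2980), (SFO, SEA, 6410)} → {(BOS, DC, 9740), (CDG, DEN, 290), (JFK, NYC, 3500)}

{(BOS, DC, 9740), (CDG, DEN, 290), (JFK, NYC, 3500)}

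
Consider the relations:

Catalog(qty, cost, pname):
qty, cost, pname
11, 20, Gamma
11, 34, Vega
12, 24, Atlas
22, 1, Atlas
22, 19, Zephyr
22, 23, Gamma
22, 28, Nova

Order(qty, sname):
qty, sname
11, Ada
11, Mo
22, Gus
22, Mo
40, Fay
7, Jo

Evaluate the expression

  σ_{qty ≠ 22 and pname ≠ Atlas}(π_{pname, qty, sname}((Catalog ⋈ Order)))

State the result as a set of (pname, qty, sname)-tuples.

Joining Catalog and Order on qty yields {(11, 20, Gamma, Ada), (11, 20, Gamma, Mo), (11, 34, Vega, Ada), (11, 34, Vega, Mo), (22, 1, Atlas, Gus), (22, 1, Atlas, Mo), (22, 19, Zephyr, Gus), (22, 19, Zephyr, Mo), (22, 23, Gamma, Gus), (22, 23, Gamma, Mo), (22, 28, Nova, Gus), (22, 28, Nova, Mo)}.
π[pname, qty, sname]: project onto (pname, qty, sname) → {(Atlas, 22, Gus), (Atlas, 22, Mo), (Gamma, 11, Ada), (Gamma, 11, Mo), (Gamma, 22, Gus), (Gamma, 22, Mo), (Nova, 22, Gus), (Nova, 22, Mo), (Vega, 11, Ada), (Vega, 11, Mo), (Zephyr, 22, Gus), (Zephyr, 22, Mo)}
σ[qty ≠ 22 and pname ≠ Atlas]: keep tuples satisfying qty ≠ 22 and pname ≠ Atlas → {(Gamma, 11, Ada), (Gamma, 11, Mo), (Vega, 11, Ada), (Vega, 11, Mo)}

{(Gamma, 11, Ada), (Gamma, 11, Mo), (Vega, 11, Ada), (Vega, 11, Mo)}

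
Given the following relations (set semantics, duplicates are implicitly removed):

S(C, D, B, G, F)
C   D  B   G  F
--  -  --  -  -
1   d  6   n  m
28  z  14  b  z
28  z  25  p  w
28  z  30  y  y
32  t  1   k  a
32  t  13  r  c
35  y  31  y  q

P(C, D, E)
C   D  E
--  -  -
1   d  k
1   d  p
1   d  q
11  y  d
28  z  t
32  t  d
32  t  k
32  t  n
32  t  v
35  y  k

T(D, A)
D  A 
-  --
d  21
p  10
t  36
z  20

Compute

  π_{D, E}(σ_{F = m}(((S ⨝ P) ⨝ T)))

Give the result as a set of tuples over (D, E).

{(d, k), (d, p), (d, q)}

Joining S and P on C, D yields {(1, d, 6, n, m, k), (1, d, 6, n, m, p), (1, d, 6, n, m, q), (28, z, 14, b, z, t), (28, z, 25, p, w, t), (28, z, 30, y, y, t), (32, t, 1, k, a, d), (32, t, 1, k, a, k), (32, t, 1, k, a, n), (32, t, 1, k, a, v), (32, t, 13, r, c, d), (32, t, 13, r, c, k), (32, t, 13, r, c, n), (32, t, 13, r, c, v), (35, y, 31, y, q, k)}.
Joining (S ⨝ P) and T on D yields {(1, d, 6, n, m, k, 21), (1, d, 6, n, m, p, 21), (1, d, 6, n, m, q, 21), (28, z, 14, b, z, t, 20), (28, z, 25, p, w, t, 20), (28, z, 30, y, y, t, 20), (32, t, 1, k, a, d, 36), (32, t, 1, k, a, k, 36), (32, t, 1, k, a, n, 36), (32, t, 1, k, a, v, 36), (32, t, 13, r, c, d, 36), (32, t, 13, r, c, k, 36), (32, t, 13, r, c, n, 36), (32, t, 13, r, c, v, 36)}.
σ[F = m]: keep tuples satisfying F = m → {(1, d, 6, n, m, k, 21), (1, d, 6, n, m, p, 21), (1, d, 6, n, m, q, 21)}
π[D, E]: project onto (D, E) → {(d, k), (d, p), (d, q)}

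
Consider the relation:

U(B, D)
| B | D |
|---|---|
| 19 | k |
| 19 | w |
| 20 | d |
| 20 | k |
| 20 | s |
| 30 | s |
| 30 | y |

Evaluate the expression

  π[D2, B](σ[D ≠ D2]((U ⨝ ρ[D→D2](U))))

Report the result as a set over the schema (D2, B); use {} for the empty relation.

{(d, 20), (k, 19), (k, 20), (s, 20), (s, 30), (w, 19), (y, 30)}

ρ[D→D2]: schema becomes (B, D2); tuples unchanged.
U ⋈ ρ[D→D2](U) (natural join on B): {(19, k, k), (19, k, w), (19, w, k), (19, w, w), (20, d, d), (20, d, k), (20, d, s), (20, k, d), (20, k, k), (20, k, s), (20, s, d), (20, s, k), (20, s, s), (30, s, s), (30, s, y), (30, y, s), (30, y, y)}
Selection D ≠ D2: {(19, k, w), (19, w, k), (20, d, k), (20, d, s), (20, k, d), (20, k, s), (20, s, d), (20, s, k), (30, s, y), (30, y, s)}
π[D2, B]: project onto (D2, B) (3 duplicate(s) eliminated) → {(d, 20), (k, 19), (k, 20), (s, 20), (s, 30), (w, 19), (y, 30)}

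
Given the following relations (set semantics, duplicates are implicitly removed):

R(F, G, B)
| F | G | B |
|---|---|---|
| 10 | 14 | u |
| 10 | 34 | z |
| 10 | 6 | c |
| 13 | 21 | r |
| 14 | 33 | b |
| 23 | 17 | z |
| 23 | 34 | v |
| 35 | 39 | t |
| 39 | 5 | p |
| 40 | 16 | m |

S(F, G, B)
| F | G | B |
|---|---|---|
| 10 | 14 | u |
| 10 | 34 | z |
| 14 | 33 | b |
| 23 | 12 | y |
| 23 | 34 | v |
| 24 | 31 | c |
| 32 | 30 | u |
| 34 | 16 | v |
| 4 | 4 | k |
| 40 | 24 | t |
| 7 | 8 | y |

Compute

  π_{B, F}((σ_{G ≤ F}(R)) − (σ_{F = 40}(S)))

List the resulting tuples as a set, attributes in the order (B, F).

Filtering on G ≤ F leaves {(10, 6, c), (23, 17, z), (39, 5, p), (40, 16, m)}.
Filtering on F = 40 leaves {(40, 24, t)}.
Difference: {(10, 6, c), (23, 17, z), (39, 5, p), (40, 16, m)} with {(40, 24, t)} → {(10, 6, c), (23, 17, z), (39, 5, p), (40, 16, m)}
Projecting to B, F: {(c, 10), (m, 40), (p, 39), (z, 23)}

{(c, 10), (m, 40), (p, 39), (z, 23)}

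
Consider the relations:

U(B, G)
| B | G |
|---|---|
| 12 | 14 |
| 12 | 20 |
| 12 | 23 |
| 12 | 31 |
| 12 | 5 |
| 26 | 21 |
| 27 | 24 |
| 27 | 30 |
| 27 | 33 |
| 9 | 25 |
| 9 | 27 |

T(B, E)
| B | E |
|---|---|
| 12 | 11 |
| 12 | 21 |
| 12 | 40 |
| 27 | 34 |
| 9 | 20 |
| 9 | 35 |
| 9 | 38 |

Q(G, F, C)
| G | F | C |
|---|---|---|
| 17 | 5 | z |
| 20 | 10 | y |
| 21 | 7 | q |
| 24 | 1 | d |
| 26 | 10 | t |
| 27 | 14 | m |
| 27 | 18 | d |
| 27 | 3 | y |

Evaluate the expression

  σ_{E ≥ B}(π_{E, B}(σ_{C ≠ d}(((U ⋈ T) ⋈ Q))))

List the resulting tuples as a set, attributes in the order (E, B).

Joining U and T on B yields {(12, 14, 11), (12, 14, 21), (12, 14, 40), (12, 20, 11), (12, 20, 21), (12, 20, 40), (12, 23, 11), (12, 23, 21), (12, 23, 40), (12, 31, 11), (12, 31, 21), (12, 31, 40), (12, 5, 11), (12, 5, 21), (12, 5, 40), (27, 24, 34), (27, 30, 34), (27, 33, 34), (9, 25, 20), (9, 25, 35), (9, 25, 38), (9, 27, 20), (9, 27, 35), (9, 27, 38)}.
Joining (U ⋈ T) and Q on G yields {(12, 20, 11, 10, y), (12, 20, 21, 10, y), (12, 20, 40, 10, y), (27, 24, 34, 1, d), (9, 27, 20, 14, m), (9, 27, 20, 18, d), (9, 27, 20, 3, y), (9, 27, 35, 14, m), (9, 27, 35, 18, d), (9, 27, 35, 3, y), (9, 27, 38, 14, m), (9, 27, 38, 18, d), (9, 27, 38, 3, y)}.
Filtering on C ≠ d leaves {(12, 20, 11, 10, y), (12, 20, 21, 10, y), (12, 20, 40, 10, y), (9, 27, 20, 14, m), (9, 27, 20, 3, y), (9, 27, 35, 14, m), (9, 27, 35, 3, y), (9, 27, 38, 14, m), (9, 27, 38, 3, y)}.
Projecting to E, B (3 duplicate(s) eliminated): {(11, 12), (20, 9), (21, 12), (35, 9), (38, 9), (40, 12)}
Filtering on E ≥ B leaves {(20, 9), (21, 12), (35, 9), (38, 9), (40, 12)}.

{(20, 9), (21, 12), (35, 9), (38, 9), (40, 12)}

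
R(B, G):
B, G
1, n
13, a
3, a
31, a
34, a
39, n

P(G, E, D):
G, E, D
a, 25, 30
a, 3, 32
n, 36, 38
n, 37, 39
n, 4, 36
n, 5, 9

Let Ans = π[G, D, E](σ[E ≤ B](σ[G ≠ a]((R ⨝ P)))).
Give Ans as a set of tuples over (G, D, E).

R ⋈ P (natural join on G): {(1, n, 36, 38), (1, n, 37, 39), (1, n, 4, 36), (1, n, 5, 9), (13, a, 25, 30), (13, a, 3, 32), (3, a, 25, 30), (3, a, 3, 32), (31, a, 25, 30), (31, a, 3, 32), (34, a, 25, 30), (34, a, 3, 32), (39, n, 36, 38), (39, n, 37, 39), (39, n, 4, 36), (39, n, 5, 9)}
Apply σ_{G ≠ a}; surviving tuples: {(1, n, 36, 38), (1, n, 37, 39), (1, n, 4, 36), (1, n, 5, 9), (39, n, 36, 38), (39, n, 37, 39), (39, n, 4, 36), (39, n, 5, 9)}
Apply σ_{E ≤ B}; surviving tuples: {(39, n, 36, 38), (39, n, 37, 39), (39, n, 4, 36), (39, n, 5, 9)}
Projecting to G, D, E: {(n, 36, 4), (n, 38, 36), (n, 39, 37), (n, 9, 5)}

{(n, 36, 4), (n, 38, 36), (n, 39, 37), (n, 9, 5)}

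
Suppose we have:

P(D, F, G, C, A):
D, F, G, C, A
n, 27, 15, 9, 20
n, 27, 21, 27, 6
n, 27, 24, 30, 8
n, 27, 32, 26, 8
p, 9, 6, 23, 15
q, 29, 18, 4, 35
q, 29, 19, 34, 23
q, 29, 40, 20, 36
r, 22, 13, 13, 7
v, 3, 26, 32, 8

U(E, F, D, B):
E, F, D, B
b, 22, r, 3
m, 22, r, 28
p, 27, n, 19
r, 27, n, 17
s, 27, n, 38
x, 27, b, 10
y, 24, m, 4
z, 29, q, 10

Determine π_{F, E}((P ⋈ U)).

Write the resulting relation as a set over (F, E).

{(22, b), (22, m), (27, p), (27, r), (27, s), (29, z)}

Natural join on D, F: {(n, 27, 15, 9, 20, p, 19), (n, 27, 15, 9, 20, r, 17), (n, 27, 15, 9, 20, s, 38), (n, 27, 21, 27, 6, p, 19), (n, 27, 21, 27, 6, r, 17), (n, 27, 21, 27, 6, s, 38), (n, 27, 24, 30, 8, p, 19), (n, 27, 24, 30, 8, r, 17), (n, 27, 24, 30, 8, s, 38), (n, 27, 32, 26, 8, p, 19), (n, 27, 32, 26, 8, r, 17), (n, 27, 32, 26, 8, s, 38), (q, 29, 18, 4, 35, z, 10), (q, 29, 19, 34, 23, z, 10), (q, 29, 40, 20, 36, z, 10), (r, 22, 13, 13, 7, b, 3), (r, 22, 13, 13, 7, m, 28)}
π_{F, E} gives {(22, b), (22, m), (27, p), (27, r), (27, s), (29, z)} (11 duplicate(s) eliminated).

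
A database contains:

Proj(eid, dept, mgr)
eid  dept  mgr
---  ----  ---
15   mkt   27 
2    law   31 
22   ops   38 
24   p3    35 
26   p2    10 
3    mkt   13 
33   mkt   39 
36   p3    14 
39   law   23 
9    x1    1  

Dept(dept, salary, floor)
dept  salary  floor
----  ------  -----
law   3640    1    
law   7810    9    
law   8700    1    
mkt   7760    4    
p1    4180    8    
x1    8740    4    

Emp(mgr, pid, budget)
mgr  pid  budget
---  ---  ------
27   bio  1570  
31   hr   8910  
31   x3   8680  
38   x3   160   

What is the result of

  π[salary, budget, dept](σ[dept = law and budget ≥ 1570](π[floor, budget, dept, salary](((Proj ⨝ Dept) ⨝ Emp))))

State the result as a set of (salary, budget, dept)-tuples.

Joining Proj and Dept on dept yields {(15, mkt, 27, 7760, 4), (2, law, 31, 3640, 1), (2, law, 31, 7810, 9), (2, law, 31, 8700, 1), (3, mkt, 13, 7760, 4), (33, mkt, 39, 7760, 4), (39, law, 23, 3640, 1), (39, law, 23, 7810, 9), (39, law, 23, 8700, 1), (9, x1, 1, 8740, 4)}.
Joining (Proj ⨝ Dept) and Emp on mgr yields {(15, mkt, 27, 7760, 4, bio, 1570), (2, law, 31, 3640, 1, hr, 8910), (2, law, 31, 3640, 1, x3, 8680), (2, law, 31, 7810, 9, hr, 8910), (2, law, 31, 7810, 9, x3, 8680), (2, law, 31, 8700, 1, hr, 8910), (2, law, 31, 8700, 1, x3, 8680)}.
Projecting to floor, budget, dept, salary: {(1, 8680, law, 3640), (1, 8680, law, 8700), (1, 8910, law, 3640), (1, 8910, law, 8700), (4, 1570, mkt, 7760), (9, 8680, law, 7810), (9, 8910, law, 7810)}
Apply σ_{dept = law and budget ≥ 1570}; surviving tuples: {(1, 8680, law, 3640), (1, 8680, law, 8700), (1, 8910, law, 3640), (1, 8910, law, 8700), (9, 8680, law, 7810), (9, 8910, law, 7810)}
Projecting to salary, budget, dept: {(3640, 8680, law), (3640, 8910, law), (7810, 8680, law), (7810, 8910, law), (8700, 8680, law), (8700, 8910, law)}

{(3640, 8680, law), (3640, 8910, law), (7810, 8680, law), (7810, 8910, law), (8700, 8680, law), (8700, 8910, law)}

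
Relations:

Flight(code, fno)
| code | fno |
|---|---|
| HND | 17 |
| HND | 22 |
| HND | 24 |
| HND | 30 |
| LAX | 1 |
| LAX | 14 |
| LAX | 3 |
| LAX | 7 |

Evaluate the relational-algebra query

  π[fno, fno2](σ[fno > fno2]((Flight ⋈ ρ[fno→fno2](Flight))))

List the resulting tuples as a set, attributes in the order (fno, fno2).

{(14, 1), (14, 3), (14, 7), (22, 17), (24, 17), (24, 22), (3, 1), (30, 17), (30, 22), (30, 24), (7, 1), (7, 3)}

ρ[fno→fno2]: schema becomes (code, fno2); tuples unchanged.
Flight ⋈ ρ[fno→fno2](Flight) (natural join on code): {(HND, 17, 17), (HND, 17, 22), (HND, 17, 24), (HND, 17, 30), (HND, 22, 17), (HND, 22, 22), (HND, 22, 24), (HND, 22, 30), (HND, 24, 17), (HND, 24, 22), (HND, 24, 24), (HND, 24, 30), (HND, 30, 17), (HND, 30, 22), (HND, 30, 24), (HND, 30, 30), (LAX, 1, 1), (LAX, 1, 14), (LAX, 1, 3), (LAX, 1, 7), (LAX, 14, 1), (LAX, 14, 14), (LAX, 14, 3), (LAX, 14, 7), (LAX, 3, 1), (LAX, 3, 14), (LAX, 3, 3), (LAX, 3, 7), (LAX, 7, 1), (LAX, 7, 14), (LAX, 7, 3), (LAX, 7, 7)}
Selection fno > fno2: {(HND, 22, 17), (HND, 24, 17), (HND, 24, 22), (HND, 30, 17), (HND, 30, 22), (HND, 30, 24), (LAX, 14, 1), (LAX, 14, 3), (LAX, 14, 7), (LAX, 3, 1), (LAX, 7, 1), (LAX, 7, 3)}
Keep only column(s) fno, fno2: {(14, 1), (14, 3), (14, 7), (22, 17), (24, 17), (24, 22), (3, 1), (30, 17), (30, 22), (30, 24), (7, 1), (7, 3)}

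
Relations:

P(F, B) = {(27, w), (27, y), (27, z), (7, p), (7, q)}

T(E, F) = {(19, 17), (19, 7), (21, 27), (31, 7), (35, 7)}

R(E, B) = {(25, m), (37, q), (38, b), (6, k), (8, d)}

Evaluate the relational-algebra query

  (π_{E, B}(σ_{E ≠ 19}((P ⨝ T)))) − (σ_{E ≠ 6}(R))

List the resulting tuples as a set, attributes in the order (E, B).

{(21, w), (21, y), (21, z), (31, p), (31, q), (35, p), (35, q)}

P ⋈ T (natural join on F): {(27, w, 21), (27, y, 21), (27, z, 21), (7, p, 19), (7, p, 31), (7, p, 35), (7, q, 19), (7, q, 31), (7, q, 35)}
Selection E ≠ 19: {(27, w, 21), (27, y, 21), (27, z, 21), (7, p, 31), (7, p, 35), (7, q, 31), (7, q, 35)}
π_{E, B} gives {(21, w), (21, y), (21, z), (31, p), (31, q), (35, p), (35, q)}.
Selection E ≠ 6: {(25, m), (37, q), (38, b), (8, d)}
Set difference of the two operands is {(21, w), (21, y), (21, z), (31, p), (31, q), (35, p), (35, q)}.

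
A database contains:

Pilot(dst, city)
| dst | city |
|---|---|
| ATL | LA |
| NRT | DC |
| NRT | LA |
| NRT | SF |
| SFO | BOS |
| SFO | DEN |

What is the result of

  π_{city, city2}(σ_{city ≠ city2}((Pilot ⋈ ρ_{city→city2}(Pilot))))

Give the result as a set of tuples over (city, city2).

ρ[city→city2]: schema becomes (dst, city2); tuples unchanged.
Joining Pilot and ρ_{city→city2}(Pilot) on dst yields {(ATL, LA, LA), (NRT, DC, DC), (NRT, DC, LA), (NRT, DC, SF), (NRT, LA, DC), (NRT, LA, LA), (NRT, LA, SF), (NRT, SF, DC), (NRT, SF, LA), (NRT, SF, SF), (SFO, BOS, BOS), (SFO, BOS, DEN), (SFO, DEN, BOS), (SFO, DEN, DEN)}.
σ[city ≠ city2]: keep tuples satisfying city ≠ city2 → {(NRT, DC, LA), (NRT, DC, SF), (NRT, LA, DC), (NRT, LA, SF), (NRT, SF, DC), (NRT, SF, LA), (SFO, BOS, DEN), (SFO, DEN, BOS)}
π_{city, city2} gives {(BOS, DEN), (DC, LA), (DC, SF), (DEN, BOS), (LA, DC), (LA, SF), (SF, DC), (SF, LA)}.

{(BOS, DEN), (DC, LA), (DC, SF), (DEN, BOS), (LA, DC), (LA, SF), (SF, DC), (SF, LA)}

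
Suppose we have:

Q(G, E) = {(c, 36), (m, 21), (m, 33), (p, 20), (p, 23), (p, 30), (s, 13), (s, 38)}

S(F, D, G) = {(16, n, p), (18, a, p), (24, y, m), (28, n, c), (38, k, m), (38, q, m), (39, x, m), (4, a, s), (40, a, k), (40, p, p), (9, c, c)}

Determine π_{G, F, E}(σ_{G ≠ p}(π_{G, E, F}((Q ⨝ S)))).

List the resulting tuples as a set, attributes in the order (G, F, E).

{(c, 28, 36), (c, 9, 36), (m, 24, 21), (m, 24, 33), (m, 38, 21), (m, 38, 33), (m, 39, 21), (m, 39, 33), (s, 4, 13), (s, 4, 38)}

Natural join on G: {(c, 36, 28, n), (c, 36, 9, c), (m, 21, 24, y), (m, 21, 38, k), (m, 21, 38, q), (m, 21, 39, x), (m, 33, 24, y), (m, 33, 38, k), (m, 33, 38, q), (m, 33, 39, x), (p, 20, 16, n), (p, 20, 18, a), (p, 20, 40, p), (p, 23, 16, n), (p, 23, 18, a), (p, 23, 40, p), (p, 30, 16, n), (p, 30, 18, a), (p, 30, 40, p), (s, 13, 4, a), (s, 38, 4, a)}
Projecting to G, E, F (2 duplicate(s) eliminated): {(c, 36, 28), (c, 36, 9), (m, 21, 24), (m, 21, 38), (m, 21, 39), (m, 33, 24), (m, 33, 38), (m, 33, 39), (p, 20, 16), (p, 20, 18), (p, 20, 40), (p, 23, 16), (p, 23, 18), (p, 23, 40), (p, 30, 16), (p, 30, 18), (p, 30, 40), (s, 13, 4), (s, 38, 4)}
σ[G ≠ p]: keep tuples satisfying G ≠ p → {(c, 36, 28), (c, 36, 9), (m, 21, 24), (m, 21, 38), (m, 21, 39), (m, 33, 24), (m, 33, 38), (m, 33, 39), (s, 13, 4), (s, 38, 4)}
Projecting to G, F, E: {(c, 28, 36), (c, 9, 36), (m, 24, 21), (m, 24, 33), (m, 38, 21), (m, 38, 33), (m, 39, 21), (m, 39, 33), (s, 4, 13), (s, 4, 38)}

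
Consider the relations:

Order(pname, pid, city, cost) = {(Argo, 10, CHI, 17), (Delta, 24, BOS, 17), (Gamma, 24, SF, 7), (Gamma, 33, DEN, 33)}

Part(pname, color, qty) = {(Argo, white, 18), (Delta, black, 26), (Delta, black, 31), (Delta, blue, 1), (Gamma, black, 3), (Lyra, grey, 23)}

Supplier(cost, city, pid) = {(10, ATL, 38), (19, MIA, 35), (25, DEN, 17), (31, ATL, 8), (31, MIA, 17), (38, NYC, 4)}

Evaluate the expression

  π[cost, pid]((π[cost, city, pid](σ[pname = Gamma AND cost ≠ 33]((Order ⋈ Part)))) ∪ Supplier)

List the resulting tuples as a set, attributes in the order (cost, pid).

Order ⋈ Part (natural join on pname): {(Argo, 10, CHI, 17, white, 18), (Delta, 24, BOS, 17, black, 26), (Delta, 24, BOS, 17, black, 31), (Delta, 24, BOS, 17, blue, 1), (Gamma, 24, SF, 7, black, 3), (Gamma, 33, DEN, 33, black, 3)}
σ[pname = Gamma AND cost ≠ 33]: keep tuples satisfying pname = Gamma AND cost ≠ 33 → {(Gamma, 24, SF, 7, black, 3)}
π_{cost, city, pid} gives {(7, SF, 24)}.
Set union of the two operands is {(10, ATL, 38), (19, MIA, 35), (25, DEN, 17), (31, ATL, 8), (31, MIA, 17), (38, NYC, 4), (7, SF, 24)}.
π_{cost, pid} gives {(10, 38), (19, 35), (25, 17), (31, 17), (31, 8), (38, 4), (7, 24)}.

{(10, 38), (19, 35), (25, 17), (31, 17), (31, 8), (38, 4), (7, 24)}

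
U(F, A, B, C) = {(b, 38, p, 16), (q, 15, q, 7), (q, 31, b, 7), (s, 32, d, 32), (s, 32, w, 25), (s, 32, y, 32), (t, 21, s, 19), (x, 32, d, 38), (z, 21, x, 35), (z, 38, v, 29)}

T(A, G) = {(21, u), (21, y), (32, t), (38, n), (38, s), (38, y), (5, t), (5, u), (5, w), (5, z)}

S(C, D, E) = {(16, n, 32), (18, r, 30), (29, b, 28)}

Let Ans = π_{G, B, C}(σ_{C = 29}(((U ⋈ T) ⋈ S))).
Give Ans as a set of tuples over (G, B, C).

Natural join on A: {(b, 38, p, 16, n), (b, 38, p, 16, s), (b, 38, p, 16, y), (s, 32, d, 32, t), (s, 32, w, 25, t), (s, 32, y, 32, t), (t, 21, s, 19, u), (t, 21, s, 19, y), (x, 32, d, 38, t), (z, 21, x, 35, u), (z, 21, x, 35, y), (z, 38, v, 29, n), (z, 38, v, 29, s), (z, 38, v, 29, y)}
Natural join on C: {(b, 38, p, 16, n, n, 32), (b, 38, p, 16, s, n, 32), (b, 38, p, 16, y, n, 32), (z, 38, v, 29, n, b, 28), (z, 38, v, 29, s, b, 28), (z, 38, v, 29, y, b, 28)}
Selection C = 29: {(z, 38, v, 29, n, b, 28), (z, 38, v, 29, s, b, 28), (z, 38, v, 29, y, b, 28)}
Projecting to G, B, C: {(n, v, 29), (s, v, 29), (y, v, 29)}

{(n, v, 29), (s, v, 29), (y, v, 29)}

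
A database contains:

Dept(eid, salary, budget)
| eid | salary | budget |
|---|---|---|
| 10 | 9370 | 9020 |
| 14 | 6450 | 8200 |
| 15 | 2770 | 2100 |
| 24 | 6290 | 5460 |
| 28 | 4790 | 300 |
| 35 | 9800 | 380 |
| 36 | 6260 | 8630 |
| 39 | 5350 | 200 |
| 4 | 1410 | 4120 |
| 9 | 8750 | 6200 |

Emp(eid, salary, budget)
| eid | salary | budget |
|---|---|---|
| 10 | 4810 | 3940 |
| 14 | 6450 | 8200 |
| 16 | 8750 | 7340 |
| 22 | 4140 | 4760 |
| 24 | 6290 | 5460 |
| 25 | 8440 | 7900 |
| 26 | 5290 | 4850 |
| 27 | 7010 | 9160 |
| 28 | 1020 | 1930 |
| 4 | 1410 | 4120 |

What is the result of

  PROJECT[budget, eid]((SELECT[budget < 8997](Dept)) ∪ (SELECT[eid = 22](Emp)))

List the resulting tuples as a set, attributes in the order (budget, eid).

{(200, 39), (2100, 15), (300, 28), (380, 35), (4120, 4), (4760, 22), (5460, 24), (6200, 9), (8200, 14), (8630, 36)}

Filtering on budget < 8997 leaves {(14, 6450, 8200), (15, 2770, 2100), (24, 6290, 5460), (28, 4790, 300), (35, 9800, 380), (36, 6260, 8630), (39, 5350, 200), (4, 1410, 4120), (9, 8750, 6200)}.
Filtering on eid = 22 leaves {(22, 4140, 4760)}.
Set union of the two operands is {(14, 6450, 8200), (15, 2770, 2100), (22, 4140, 4760), (24, 6290, 5460), (28, 4790, 300), (35, 9800, 380), (36, 6260, 8630), (39, 5350, 200), (4, 1410, 4120), (9, 8750, 6200)}.
π[budget, eid]: project onto (budget, eid) → {(200, 39), (2100, 15), (300, 28), (380, 35), (4120, 4), (4760, 22), (5460, 24), (6200, 9), (8200, 14), (8630, 36)}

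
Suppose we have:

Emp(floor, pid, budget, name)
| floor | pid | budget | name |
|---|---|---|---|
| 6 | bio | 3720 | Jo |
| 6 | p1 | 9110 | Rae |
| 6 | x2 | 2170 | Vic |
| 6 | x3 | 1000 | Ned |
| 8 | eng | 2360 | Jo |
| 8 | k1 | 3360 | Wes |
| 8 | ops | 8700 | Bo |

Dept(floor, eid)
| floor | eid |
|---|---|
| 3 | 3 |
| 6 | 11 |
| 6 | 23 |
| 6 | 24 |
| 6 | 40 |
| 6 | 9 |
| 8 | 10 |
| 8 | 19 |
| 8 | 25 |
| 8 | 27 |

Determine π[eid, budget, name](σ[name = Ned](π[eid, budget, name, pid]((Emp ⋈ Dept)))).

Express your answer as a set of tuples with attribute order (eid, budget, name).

{(11, 1000, Ned), (23, 1000, Ned), (24, 1000, Ned), (40, 1000, Ned), (9, 1000, Ned)}

Emp ⋈ Dept (natural join on floor): {(6, bio, 3720, Jo, 11), (6, bio, 3720, Jo, 23), (6, bio, 3720, Jo, 24), (6, bio, 3720, Jo, 40), (6, bio, 3720, Jo, 9), (6, p1, 9110, Rae, 11), (6, p1, 9110, Rae, 23), (6, p1, 9110, Rae, 24), (6, p1, 9110, Rae, 40), (6, p1, 9110, Rae, 9), (6, x2, 2170, Vic, 11), (6, x2, 2170, Vic, 23), (6, x2, 2170, Vic, 24), (6, x2, 2170, Vic, 40), (6, x2, 2170, Vic, 9), (6, x3, 1000, Ned, 11), (6, x3, 1000, Ned, 23), (6, x3, 1000, Ned, 24), (6, x3, 1000, Ned, 40), (6, x3, 1000, Ned, 9), (8, eng, 2360, Jo, 10), (8, eng, 2360, Jo, 19), (8, eng, 2360, Jo, 25), (8, eng, 2360, Jo, 27), (8, k1, 3360, Wes, 10), (8, k1, 3360, Wes, 19), (8, k1, 3360, Wes, 25), (8, k1, 3360, Wes, 27), (8, ops, 8700, Bo, 10), (8, ops, 8700, Bo, 19), (8, ops, 8700, Bo, 25), (8, ops, 8700, Bo, 27)}
Projecting to eid, budget, name, pid: {(10, 2360, Jo, eng), (10, 3360, Wes, k1), (10, 8700, Bo, ops), (11, 1000, Ned, x3), (11, 2170, Vic, x2), (11, 3720, Jo, bio), (11, 9110, Rae, p1), (19, 2360, Jo, eng), (19, 3360, Wes, k1), (19, 8700, Bo, ops), (23, 1000, Ned, x3), (23, 2170, Vic, x2), (23, 3720, Jo, bio), (23, 9110, Rae, p1), (24, 1000, Ned, x3), (24, 2170, Vic, x2), (24, 3720, Jo, bio), (24, 9110, Rae, p1), (25, 2360, Jo, eng), (25, 3360, Wes, k1), (25, 8700, Bo, ops), (27, 2360, Jo, eng), (27, 3360, Wes, k1), (27, 8700, Bo, ops), (40, 1000, Ned, x3), (40, 2170, Vic, x2), (40, 3720, Jo, bio), (40, 9110, Rae, p1), (9, 1000, Ned, x3), (9, 2170, Vic, x2), (9, 3720, Jo, bio), (9, 9110, Rae, p1)}
Selection name = Ned: {(11, 1000, Ned, x3), (23, 1000, Ned, x3), (24, 1000, Ned, x3), (40, 1000, Ned, x3), (9, 1000, Ned, x3)}
Projecting to eid, budget, name: {(11, 1000, Ned), (23, 1000, Ned), (24, 1000, Ned), (40, 1000, Ned), (9, 1000, Ned)}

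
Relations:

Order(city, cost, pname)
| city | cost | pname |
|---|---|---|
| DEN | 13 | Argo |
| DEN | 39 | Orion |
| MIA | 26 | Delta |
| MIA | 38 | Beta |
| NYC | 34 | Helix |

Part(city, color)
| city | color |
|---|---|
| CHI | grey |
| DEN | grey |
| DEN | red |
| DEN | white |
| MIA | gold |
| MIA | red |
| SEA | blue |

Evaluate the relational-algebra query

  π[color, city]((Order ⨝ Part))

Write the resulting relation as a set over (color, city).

Joining Order and Part on city yields {(DEN, 13, Argo, grey), (DEN, 13, Argo, red), (DEN, 13, Argo, white), (DEN, 39, Orion, grey), (DEN, 39, Orion, red), (DEN, 39, Orion, white), (MIA, 26, Delta, gold), (MIA, 26, Delta, red), (MIA, 38, Beta, gold), (MIA, 38, Beta, red)}.
Keep only column(s) color, city (5 duplicate(s) eliminated): {(gold, MIA), (grey, DEN), (red, DEN), (red, MIA), (white, DEN)}

{(gold, MIA), (grey, DEN), (red, DEN), (red, MIA), (white, DEN)}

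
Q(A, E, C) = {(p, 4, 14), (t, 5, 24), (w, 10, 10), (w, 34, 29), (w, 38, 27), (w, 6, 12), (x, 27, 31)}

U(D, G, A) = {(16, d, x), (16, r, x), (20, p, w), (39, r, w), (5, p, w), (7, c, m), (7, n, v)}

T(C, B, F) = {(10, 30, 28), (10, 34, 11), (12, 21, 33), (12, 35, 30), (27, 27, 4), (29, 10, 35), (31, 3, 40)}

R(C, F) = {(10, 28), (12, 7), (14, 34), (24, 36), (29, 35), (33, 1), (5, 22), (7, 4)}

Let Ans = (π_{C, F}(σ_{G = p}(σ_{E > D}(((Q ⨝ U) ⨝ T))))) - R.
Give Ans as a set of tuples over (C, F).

{(10, 11), (12, 30), (12, 33), (27, 4)}

Q ⋈ U (natural join on A): {(w, 10, 10, 20, p), (w, 10, 10, 39, r), (w, 10, 10, 5, p), (w, 34, 29, 20, p), (w, 34, 29, 39, r), (w, 34, 29, 5, p), (w, 38, 27, 20, p), (w, 38, 27, 39, r), (w, 38, 27, 5, p), (w, 6, 12, 20, p), (w, 6, 12, 39, r), (w, 6, 12, 5, p), (x, 27, 31, 16, d), (x, 27, 31, 16, r)}
(Q ⨝ U) ⋈ T (natural join on C): {(w, 10, 10, 20, p, 30, 28), (w, 10, 10, 20, p, 34, 11), (w, 10, 10, 39, r, 30, 28), (w, 10, 10, 39, r, 34, 11), (w, 10, 10, 5, p, 30, 28), (w, 10, 10, 5, p, 34, 11), (w, 34, 29, 20, p, 10, 35), (w, 34, 29, 39, r, 10, 35), (w, 34, 29, 5, p, 10, 35), (w, 38, 27, 20, p, 27, 4), (w, 38, 27, 39, r, 27, 4), (w, 38, 27, 5, p, 27, 4), (w, 6, 12, 20, p, 21, 33), (w, 6, 12, 20, p, 35, 30), (w, 6, 12, 39, r, 21, 33), (w, 6, 12, 39, r, 35, 30), (w, 6, 12, 5, p, 21, 33), (w, 6, 12, 5, p, 35, 30), (x, 27, 31, 16, d, 3, 40), (x, 27, 31, 16, r, 3, 40)}
σ[E > D]: keep tuples satisfying E > D → {(w, 10, 10, 5, p, 30, 28), (w, 10, 10, 5, p, 34, 11), (w, 34, 29, 20, p, 10, 35), (w, 34, 29, 5, p, 10, 35), (w, 38, 27, 20, p, 27, 4), (w, 38, 27, 5, p, 27, 4), (w, 6, 12, 5, p, 21, 33), (w, 6, 12, 5, p, 35, 30), (x, 27, 31, 16, d, 3, 40), (x, 27, 31, 16, r, 3, 40)}
σ[G = p]: keep tuples satisfying G = p → {(w, 10, 10, 5, p, 30, 28), (w, 10, 10, 5, p, 34, 11), (w, 34, 29, 20, p, 10, 35), (w, 34, 29, 5, p, 10, 35), (w, 38, 27, 20, p, 27, 4), (w, 38, 27, 5, p, 27, 4), (w, 6, 12, 5, p, 21, 33), (w, 6, 12, 5, p, 35, 30)}
π_{C, F} gives {(10, 11), (10, 28), (12, 30), (12, 33), (27, 4), (29, 35)} (2 duplicate(s) eliminated).
Difference: {(10, 11), (10, 28), (12, 30), (12, 33), (27, 4), (29, 35)} with {(10, 28), (12, 7), (14, 34), (24, 36), (29, 35), (33, 1), (5, 22), (7, 4)} → {(10, 11), (12, 30), (12, 33), (27, 4)}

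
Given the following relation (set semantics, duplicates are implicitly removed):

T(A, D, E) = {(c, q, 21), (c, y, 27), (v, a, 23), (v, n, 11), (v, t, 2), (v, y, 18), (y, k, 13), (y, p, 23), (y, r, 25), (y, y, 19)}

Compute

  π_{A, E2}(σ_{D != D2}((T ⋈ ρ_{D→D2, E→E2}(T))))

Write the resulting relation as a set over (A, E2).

ρ[D→D2, E→E2]: schema becomes (A, D2, E2); tuples unchanged.
T ⋈ ρ_{D→D2, E→E2}(T) (natural join on A): {(c, q, 21, q, 21), (c, q, 21, y, 27), (c, y, 27, q, 21), (c, y, 27, y, 27), (v, a, 23, a, 23), (v, a, 23, n, 11), (v, a, 23, t, 2), (v, a, 23, y, 18), (v, n, 11, a, 23), (v, n, 11, n, 11), (v, n, 11, t, 2), (v, n, 11, y, 18), (v, t, 2, a, 23), (v, t, 2, n, 11), (v, t, 2, t, 2), (v, t, 2, y, 18), (v, y, 18, a, 23), (v, y, 18, n, 11), (v, y, 18, t, 2), (v, y, 18, y, 18), (y, k, 13, k, 13), (y, k, 13, p, 23), (y, k, 13, r, 25), (y, k, 13, y, 19), (y, p, 23, k, 13), (y, p, 23, p, 23), (y, p, 23, r, 25), (y, p, 23, y, 19), (y, r, 25, k, 13), (y, r, 25, p, 23), (y, r, 25, r, 25), (y, r, 25, y, 19), (y, y, 19, k, 13), (y, y, 19, p, 23), (y, y, 19, r, 25), (y, y, 19, y, 19)}
Apply σ_{D != D2}; surviving tuples: {(c, q, 21, y, 27), (c, y, 27, q, 21), (v, a, 23, n, 11), (v, a, 23, t, 2), (v, a, 23, y, 18), (v, n, 11, a, 23), (v, n, 11, t, 2), (v, n, 11, y, 18), (v, t, 2, a, 23), (v, t, 2, n, 11), (v, t, 2, y, 18), (v, y, 18, a, 23), (v, y, 18, n, 11), (v, y, 18, t, 2), (y, k, 13, p, 23), (y, k, 13, r, 25), (y, k, 13, y, 19), (y, p, 23, k, 13), (y, p, 23, r, 25), (y, p, 23, y, 19), (y, r, 25, k, 13), (y, r, 25, p, 23), (y, r, 25, y, 19), (y, y, 19, k, 13), (y, y, 19, p, 23), (y, y, 19, r, 25)}
Projecting to A, E2 (16 duplicate(s) eliminated): {(c, 21), (c, 27), (v, 11), (v, 18), (v, 2), (v, 23), (y, 13), (y, 19), (y, 23), (y, 25)}

{(c, 21), (c, 27), (v, 11), (v, 18), (v, 2), (v, 23), (y, 13), (y, 19), (y, 23), (y, 25)}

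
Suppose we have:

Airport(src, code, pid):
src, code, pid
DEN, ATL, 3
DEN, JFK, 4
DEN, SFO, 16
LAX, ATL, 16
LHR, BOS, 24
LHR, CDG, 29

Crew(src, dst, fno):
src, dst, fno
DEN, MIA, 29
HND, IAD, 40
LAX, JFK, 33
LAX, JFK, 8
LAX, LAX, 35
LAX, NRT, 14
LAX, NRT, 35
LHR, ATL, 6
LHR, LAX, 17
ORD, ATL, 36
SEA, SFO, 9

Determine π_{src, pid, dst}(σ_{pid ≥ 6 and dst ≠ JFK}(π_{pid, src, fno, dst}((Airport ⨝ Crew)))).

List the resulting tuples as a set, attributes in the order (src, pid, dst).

Airport ⋈ Crew (natural join on src): {(DEN, ATL, 3, MIA, 29), (DEN, JFK, 4, MIA, 29), (DEN, SFO, 16, MIA, 29), (LAX, ATL, 16, JFK, 33), (LAX, ATL, 16, JFK, 8), (LAX, ATL, 16, LAX, 35), (LAX, ATL, 16, NRT, 14), (LAX, ATL, 16, NRT, 35), (LHR, BOS, 24, ATL, 6), (LHR, BOS, 24, LAX, 17), (LHR, CDG, 29, ATL, 6), (LHR, CDG, 29, LAX, 17)}
Keep only column(s) pid, src, fno, dst: {(16, DEN, 29, MIA), (16, LAX, 14, NRT), (16, LAX, 33, JFK), (16, LAX, 35, LAX), (16, LAX, 35, NRT), (16, LAX, 8, JFK), (24, LHR, 17, LAX), (24, LHR, 6, ATL), (29, LHR, 17, LAX), (29, LHR, 6, ATL), (3, DEN, 29, MIA), (4, DEN, 29, MIA)}
Filtering on pid ≥ 6 and dst ≠ JFK leaves {(16, DEN, 29, MIA), (16, LAX, 14, NRT), (16, LAX, 35, LAX), (16, LAX, 35, NRT), (24, LHR, 17, LAX), (24, LHR, 6, ATL), (29, LHR, 17, LAX), (29, LHR, 6, ATL)}.
Keep only column(s) src, pid, dst (1 duplicate(s) eliminated): {(DEN, 16, MIA), (LAX, 16, LAX), (LAX, 16, NRT), (LHR, 24, ATL), (LHR, 24, LAX), (LHR, 29, ATL), (LHR, 29, LAX)}

{(DEN, 16, MIA), (LAX, 16, LAX), (LAX, 16, NRT), (LHR, 24, ATL), (LHR, 24, LAX), (LHR, 29, ATL), (LHR, 29, LAX)}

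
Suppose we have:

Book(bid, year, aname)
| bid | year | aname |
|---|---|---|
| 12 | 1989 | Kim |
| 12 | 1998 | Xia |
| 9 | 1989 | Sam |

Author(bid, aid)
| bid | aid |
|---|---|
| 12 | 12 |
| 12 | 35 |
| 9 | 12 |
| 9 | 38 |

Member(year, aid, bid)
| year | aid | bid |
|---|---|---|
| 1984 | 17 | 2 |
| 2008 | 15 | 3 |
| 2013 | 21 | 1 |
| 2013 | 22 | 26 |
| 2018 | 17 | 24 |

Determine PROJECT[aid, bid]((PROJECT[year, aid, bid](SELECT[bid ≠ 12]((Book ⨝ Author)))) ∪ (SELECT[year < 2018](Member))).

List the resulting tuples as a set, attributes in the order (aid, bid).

{(12, 9), (15, 3), (17, 2), (21, 1), (22, 26), (38, 9)}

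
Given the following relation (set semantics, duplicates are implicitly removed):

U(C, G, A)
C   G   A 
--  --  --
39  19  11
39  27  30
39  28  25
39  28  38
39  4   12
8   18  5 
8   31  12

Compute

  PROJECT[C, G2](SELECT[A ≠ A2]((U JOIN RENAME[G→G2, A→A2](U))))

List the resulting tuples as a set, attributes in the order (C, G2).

{(39, 19), (39, 27), (39, 28), (39, 4), (8, 18), (8, 31)}

ρ[G→G2, A→A2]: schema becomes (C, G2, A2); tuples unchanged.
Joining U and RENAME[G→G2, A→A2](U) on C yields {(39, 19, 11, 19, 11), (39, 19, 11, 27, 30), (39, 19, 11, 28, 25), (39, 19, 11, 28, 38), (39, 19, 11, 4, 12), (39, 27, 30, 19, 11), (39, 27, 30, 27, 30), (39, 27, 30, 28, 25), (39, 27, 30, 28, 38), (39, 27, 30, 4, 12), (39, 28, 25, 19, 11), (39, 28, 25, 27, 30), (39, 28, 25, 28, 25), (39, 28, 25, 28, 38), (39, 28, 25, 4, 12), (39, 28, 38, 19, 11), (39, 28, 38, 27, 30), (39, 28, 38, 28, 25), (39, 28, 38, 28, 38), (39, 28, 38, 4, 12), (39, 4, 12, 19, 11), (39, 4, 12, 27, 30), (39, 4, 12, 28, 25), (39, 4, 12, 28, 38), (39, 4, 12, 4, 12), (8, 18, 5, 18, 5), (8, 18, 5, 31, 12), (8, 31, 12, 18, 5), (8, 31, 12, 31, 12)}.
Filtering on A ≠ A2 leaves {(39, 19, 11, 27, 30), (39, 19, 11, 28, 25), (39, 19, 11, 28, 38), (39, 19, 11, 4, 12), (39, 27, 30, 19, 11), (39, 27, 30, 28, 25), (39, 27, 30, 28, 38), (39, 27, 30, 4, 12), (39, 28, 25, 19, 11), (39, 28, 25, 27, 30), (39, 28, 25, 28, 38), (39, 28, 25, 4, 12), (39, 28, 38, 19, 11), (39, 28, 38, 27, 30), (39, 28, 38, 28, 25), (39, 28, 38, 4, 12), (39, 4, 12, 19, 11), (39, 4, 12, 27, 30), (39, 4, 12, 28, 25), (39, 4, 12, 28, 38), (8, 18, 5, 31, 12), (8, 31, 12, 18, 5)}.
Projecting to C, G2 (16 duplicate(s) eliminated): {(39, 19), (39, 27), (39, 28), (39, 4), (8, 18), (8, 31)}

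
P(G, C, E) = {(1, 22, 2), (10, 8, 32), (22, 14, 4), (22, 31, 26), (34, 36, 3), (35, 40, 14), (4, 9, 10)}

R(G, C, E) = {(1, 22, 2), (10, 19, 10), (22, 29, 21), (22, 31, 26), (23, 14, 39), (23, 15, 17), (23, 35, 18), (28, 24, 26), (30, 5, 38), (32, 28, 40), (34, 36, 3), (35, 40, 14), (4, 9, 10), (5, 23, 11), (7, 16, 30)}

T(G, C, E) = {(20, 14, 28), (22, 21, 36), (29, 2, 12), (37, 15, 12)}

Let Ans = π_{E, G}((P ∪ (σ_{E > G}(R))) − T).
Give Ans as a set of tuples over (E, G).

Selection E > G: {(1, 22, 2), (22, 31, 26), (23, 14, 39), (30, 5, 38), (32, 28, 40), (4, 9, 10), (5, 23, 11), (7, 16, 30)}
Taking the union: {(1, 22, 2), (10, 8, 32), (22, 14, 4), (22, 31, 26), (23, 14, 39), (30, 5, 38), (32, 28, 40), (34, 36, 3), (35, 40, 14), (4, 9, 10), (5, 23, 11), (7, 16, 30)}
Taking the difference: {(1, 22, 2), (10, 8, 32), (22, 14, 4), (22, 31, 26), (23, 14, 39), (30, 5, 38), (32, 28, 40), (34, 36, 3), (35, 40, 14), (4, 9, 10), (5, 23, 11), (7, 16, 30)}
Projecting to E, G: {(10, 4), (11, 5), (14, 35), (2, 1), (26, 22), (3, 34), (30, 7), (32, 10), (38, 30), (39, 23), (4, 22), (40, 32)}

{(10, 4), (11, 5), (14, 35), (2, 1), (26, 22), (3, 34), (30, 7), (32, 10), (38, 30), (39, 23), (4, 22), (40, 32)}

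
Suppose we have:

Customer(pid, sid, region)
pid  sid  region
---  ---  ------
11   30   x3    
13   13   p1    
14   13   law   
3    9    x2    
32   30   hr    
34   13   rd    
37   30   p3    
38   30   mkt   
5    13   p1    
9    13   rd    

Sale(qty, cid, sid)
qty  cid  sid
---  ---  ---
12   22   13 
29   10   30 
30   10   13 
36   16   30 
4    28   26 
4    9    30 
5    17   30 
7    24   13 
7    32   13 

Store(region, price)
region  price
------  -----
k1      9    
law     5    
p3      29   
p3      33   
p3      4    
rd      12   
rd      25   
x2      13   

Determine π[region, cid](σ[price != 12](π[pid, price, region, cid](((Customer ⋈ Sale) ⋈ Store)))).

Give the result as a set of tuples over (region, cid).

Joining Customer and Sale on sid yields {(11, 30, x3, 29, 10), (11, 30, x3, 36, 16), (11, 30, x3, 4, 9), (11, 30, x3, 5, 17), (13, 13, p1, 12, 22), (13, 13, p1, 30, 10), (13, 13, p1, 7, 24), (13, 13, p1, 7, 32), (14, 13, law, 12, 22), (14, 13, law, 30, 10), (14, 13, law, 7, 24), (14, 13, law, 7, 32), (32, 30, hr, 29, 10), (32, 30, hr, 36, 16), (32, 30, hr, 4, 9), (32, 30, hr, 5, 17), (34, 13, rd, 12, 22), (34, 13, rd, 30, 10), (34, 13, rd, 7, 24), (34, 13, rd, 7, 32), (37, 30, p3, 29, 10), (37, 30, p3, 36, 16), (37, 30, p3, 4, 9), (37, 30, p3, 5, 17), (38, 30, mkt, 29, 10), (38, 30, mkt, 36, 16), (38, 30, mkt, 4, 9), (38, 30, mkt, 5, 17), (5, 13, p1, 12, 22), (5, 13, p1, 30, 10), (5, 13, p1, 7, 24), (5, 13, p1, 7, 32), (9, 13, rd, 12, 22), (9, 13, rd, 30, 10), (9, 13, rd, 7, 24), (9, 13, rd, 7, 32)}.
Joining (Customer ⋈ Sale) and Store on region yields {(14, 13, law, 12, 22, 5), (14, 13, law, 30, 10, 5), (14, 13, law, 7, 24, 5), (14, 13, law, 7, 32, 5), (34, 13, rd, 12, 22, 12), (34, 13, rd, 12, 22, 25), (34, 13, rd, 30, 10, 12), (34, 13, rd, 30, 10, 25), (34, 13, rd, 7, 24, 12), (34, 13, rd, 7, 24, 25), (34, 13, rd, 7, 32, 12), (34, 13, rd, 7, 32, 25), (37, 30, p3, 29, 10, 29), (37, 30, p3, 29, 10, 33), (37, 30, p3, 29, 10, 4), (37, 30, p3, 36, 16, 29), (37, 30, p3, 36, 16, 33), (37, 30, p3, 36, 16, 4), (37, 30, p3, 4, 9, 29), (37, 30, p3, 4, 9, 33), (37, 30, p3, 4, 9, 4), (37, 30, p3, 5, 17, 29), (37, 30, p3, 5, 17, 33), (37, 30, p3, 5, 17, 4), (9, 13, rd, 12, 22, 12), (9, 13, rd, 12, 22, 25), (9, 13, rd, 30, 10, 12), (9, 13, rd, 30, 10, 25), (9, 13, rd, 7, 24, 12), (9, 13, rd, 7, 24, 25), (9, 13, rd, 7, 32, 12), (9, 13, rd, 7, 32, 25)}.
π_{pid, price, region, cid} gives {(14, 5, law, 10), (14, 5, law, 22), (14, 5, law, 24), (14, 5, law, 32), (34, 12, rd, 10), (34, 12, rd, 22), (34, 12, rd, 24), (34, 12, rd, 32), (34, 25, rd, 10), (34, 25, rd, 22), (34, 25, rd, 24), (34, 25, rd, 32), (37, 29, p3, 10), (37, 29, p3, 16), (37, 29, p3, 17), (37, 29, p3, 9), (37, 33, p3, 10), (37, 33, p3, 16), (37, 33, p3, 17), (37, 33, p3, 9), (37, 4, p3, 10), (37, 4, p3, 16), (37, 4, p3, 17), (37, 4, p3, 9), (9, 12, rd, 10), (9, 12, rd, 22), (9, 12, rd, 24), (9, 12, rd, 32), (9, 25, rd, 10), (9, 25, rd, 22), (9, 25, rd, 24), (9, 25, rd, 32)}.
Filtering on price != 12 leaves {(14, 5, law, 10), (14, 5, law, 22), (14, 5, law, 24), (14, 5, law, 32), (34, 25, rd, 10), (34, 25, rd, 22), (34, 25, rd, 24), (34, 25, rd, 32), (37, 29, p3, 10), (37, 29, p3, 16), (37, 29, p3, 17), (37, 29, p3, 9), (37, 33, p3, 10), (37, 33, p3, 16), (37, 33, p3, 17), (37, 33, p3, 9), (37, 4, p3, 10), (37, 4, p3, 16), (37, 4, p3, 17), (37, 4, p3, 9), (9, 25, rd, 10), (9, 25, rd, 22), (9, 25, rd, 24), (9, 25, rd, 32)}.
π_{region, cid} gives {(law, 10), (law, 22), (law, 24), (law, 32), (p3, 10), (p3, 16), (p3, 17), (p3, 9), (rd, 10), (rd, 22), (rd, 24), (rd, 32)} (12 duplicate(s) eliminated).

{(law, 10), (law, 22), (law, 24), (law, 32), (p3, 10), (p3, 16), (p3, 17), (p3, 9), (rd, 10), (rd, 22), (rd, 24), (rd, 32)}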